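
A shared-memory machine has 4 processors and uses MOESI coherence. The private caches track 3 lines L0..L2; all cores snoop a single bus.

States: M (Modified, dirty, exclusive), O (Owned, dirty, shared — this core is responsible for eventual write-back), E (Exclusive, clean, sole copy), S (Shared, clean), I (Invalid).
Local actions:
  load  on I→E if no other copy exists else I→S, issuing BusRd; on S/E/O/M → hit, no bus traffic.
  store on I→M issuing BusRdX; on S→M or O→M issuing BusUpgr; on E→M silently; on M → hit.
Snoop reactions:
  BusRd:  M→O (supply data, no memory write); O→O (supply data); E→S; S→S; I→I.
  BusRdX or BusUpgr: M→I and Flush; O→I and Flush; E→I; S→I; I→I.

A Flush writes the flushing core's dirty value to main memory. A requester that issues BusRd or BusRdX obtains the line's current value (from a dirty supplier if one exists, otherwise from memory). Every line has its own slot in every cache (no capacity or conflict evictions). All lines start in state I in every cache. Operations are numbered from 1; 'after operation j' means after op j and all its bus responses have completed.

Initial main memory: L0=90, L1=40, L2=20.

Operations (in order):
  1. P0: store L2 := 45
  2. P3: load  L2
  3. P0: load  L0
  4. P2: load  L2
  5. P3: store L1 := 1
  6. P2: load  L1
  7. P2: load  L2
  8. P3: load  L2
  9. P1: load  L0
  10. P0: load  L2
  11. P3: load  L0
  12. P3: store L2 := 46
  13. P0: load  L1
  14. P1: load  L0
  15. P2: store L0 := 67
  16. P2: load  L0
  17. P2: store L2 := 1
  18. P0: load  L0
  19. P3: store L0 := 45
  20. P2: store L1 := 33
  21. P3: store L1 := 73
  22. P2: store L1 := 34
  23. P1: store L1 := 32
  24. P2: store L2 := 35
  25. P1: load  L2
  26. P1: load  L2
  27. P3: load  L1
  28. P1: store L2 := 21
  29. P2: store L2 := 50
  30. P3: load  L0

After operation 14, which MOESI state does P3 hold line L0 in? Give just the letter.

state = S

1. P0: store L2 := 45  bus=[BusRdX]  L2: P0=M P1=I P2=I P3=I  mem[L2]=20
2. P3: load  L2  bus=[BusRd]  L2: P0=O P1=I P2=I P3=S  mem[L2]=20
3. P0: load  L0  bus=[BusRd]  L0: P0=E P1=I P2=I P3=I  mem[L0]=90
4. P2: load  L2  bus=[BusRd]  L2: P0=O P1=I P2=S P3=S  mem[L2]=20
5. P3: store L1 := 1  bus=[BusRdX]  L1: P0=I P1=I P2=I P3=M  mem[L1]=40
6. P2: load  L1  bus=[BusRd]  L1: P0=I P1=I P2=S P3=O  mem[L1]=40
7. P2: load  L2  bus=[-]  L2: P0=O P1=I P2=S P3=S  mem[L2]=20
8. P3: load  L2  bus=[-]  L2: P0=O P1=I P2=S P3=S  mem[L2]=20
9. P1: load  L0  bus=[BusRd]  L0: P0=S P1=S P2=I P3=I  mem[L0]=90
10. P0: load  L2  bus=[-]  L2: P0=O P1=I P2=S P3=S  mem[L2]=20
11. P3: load  L0  bus=[BusRd]  L0: P0=S P1=S P2=I P3=S  mem[L0]=90
12. P3: store L2 := 46  bus=[BusUpgr,Flush]  L2: P0=I P1=I P2=I P3=M  mem[L2]=45
13. P0: load  L1  bus=[BusRd]  L1: P0=S P1=I P2=S P3=O  mem[L1]=40
14. P1: load  L0  bus=[-]  L0: P0=S P1=S P2=I P3=S  mem[L0]=90
15. P2: store L0 := 67  bus=[BusRdX]  L0: P0=I P1=I P2=M P3=I  mem[L0]=90
16. P2: load  L0  bus=[-]  L0: P0=I P1=I P2=M P3=I  mem[L0]=90
17. P2: store L2 := 1  bus=[BusRdX,Flush]  L2: P0=I P1=I P2=M P3=I  mem[L2]=46
18. P0: load  L0  bus=[BusRd]  L0: P0=S P1=I P2=O P3=I  mem[L0]=90
19. P3: store L0 := 45  bus=[BusRdX,Flush]  L0: P0=I P1=I P2=I P3=M  mem[L0]=67
20. P2: store L1 := 33  bus=[BusUpgr,Flush]  L1: P0=I P1=I P2=M P3=I  mem[L1]=1
21. P3: store L1 := 73  bus=[BusRdX,Flush]  L1: P0=I P1=I P2=I P3=M  mem[L1]=33
22. P2: store L1 := 34  bus=[BusRdX,Flush]  L1: P0=I P1=I P2=M P3=I  mem[L1]=73
23. P1: store L1 := 32  bus=[BusRdX,Flush]  L1: P0=I P1=M P2=I P3=I  mem[L1]=34
24. P2: store L2 := 35  bus=[-]  L2: P0=I P1=I P2=M P3=I  mem[L2]=46
25. P1: load  L2  bus=[BusRd]  L2: P0=I P1=S P2=O P3=I  mem[L2]=46
26. P1: load  L2  bus=[-]  L2: P0=I P1=S P2=O P3=I  mem[L2]=46
27. P3: load  L1  bus=[BusRd]  L1: P0=I P1=O P2=I P3=S  mem[L1]=34
28. P1: store L2 := 21  bus=[BusUpgr,Flush]  L2: P0=I P1=M P2=I P3=I  mem[L2]=35
29. P2: store L2 := 50  bus=[BusRdX,Flush]  L2: P0=I P1=I P2=M P3=I  mem[L2]=21
30. P3: load  L0  bus=[-]  L0: P0=I P1=I P2=I P3=M  mem[L0]=67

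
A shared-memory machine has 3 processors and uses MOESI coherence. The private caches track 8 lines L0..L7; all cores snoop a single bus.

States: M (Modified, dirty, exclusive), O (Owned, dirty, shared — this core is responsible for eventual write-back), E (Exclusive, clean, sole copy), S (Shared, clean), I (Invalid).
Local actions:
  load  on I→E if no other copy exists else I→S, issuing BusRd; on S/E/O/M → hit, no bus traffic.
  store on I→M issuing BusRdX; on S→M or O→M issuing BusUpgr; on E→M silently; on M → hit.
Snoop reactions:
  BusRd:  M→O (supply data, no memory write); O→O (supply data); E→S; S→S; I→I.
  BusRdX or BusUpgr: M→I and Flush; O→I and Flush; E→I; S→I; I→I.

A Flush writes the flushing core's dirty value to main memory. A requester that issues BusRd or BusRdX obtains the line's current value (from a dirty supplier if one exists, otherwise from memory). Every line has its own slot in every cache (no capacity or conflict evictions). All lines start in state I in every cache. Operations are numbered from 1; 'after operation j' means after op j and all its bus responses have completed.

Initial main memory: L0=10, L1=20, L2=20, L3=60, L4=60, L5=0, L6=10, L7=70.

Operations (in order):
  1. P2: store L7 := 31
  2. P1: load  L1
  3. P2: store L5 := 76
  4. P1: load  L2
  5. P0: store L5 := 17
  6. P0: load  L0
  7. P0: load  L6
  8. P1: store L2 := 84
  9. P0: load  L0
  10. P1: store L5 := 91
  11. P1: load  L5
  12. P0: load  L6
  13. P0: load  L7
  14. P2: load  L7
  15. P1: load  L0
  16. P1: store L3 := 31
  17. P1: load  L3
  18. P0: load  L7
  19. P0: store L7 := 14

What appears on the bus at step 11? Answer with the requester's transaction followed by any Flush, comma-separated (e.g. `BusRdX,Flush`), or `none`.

bus = none

1. P2: store L7 := 31  bus=[BusRdX]  L7: P0=I P1=I P2=M  mem[L7]=70
2. P1: load  L1  bus=[BusRd]  L1: P0=I P1=E P2=I  mem[L1]=20
3. P2: store L5 := 76  bus=[BusRdX]  L5: P0=I P1=I P2=M  mem[L5]=0
4. P1: load  L2  bus=[BusRd]  L2: P0=I P1=E P2=I  mem[L2]=20
5. P0: store L5 := 17  bus=[BusRdX,Flush]  L5: P0=M P1=I P2=I  mem[L5]=76
6. P0: load  L0  bus=[BusRd]  L0: P0=E P1=I P2=I  mem[L0]=10
7. P0: load  L6  bus=[BusRd]  L6: P0=E P1=I P2=I  mem[L6]=10
8. P1: store L2 := 84  bus=[-]  L2: P0=I P1=M P2=I  mem[L2]=20
9. P0: load  L0  bus=[-]  L0: P0=E P1=I P2=I  mem[L0]=10
10. P1: store L5 := 91  bus=[BusRdX,Flush]  L5: P0=I P1=M P2=I  mem[L5]=17
11. P1: load  L5  bus=[-]  L5: P0=I P1=M P2=I  mem[L5]=17
12. P0: load  L6  bus=[-]  L6: P0=E P1=I P2=I  mem[L6]=10
13. P0: load  L7  bus=[BusRd]  L7: P0=S P1=I P2=O  mem[L7]=70
14. P2: load  L7  bus=[-]  L7: P0=S P1=I P2=O  mem[L7]=70
15. P1: load  L0  bus=[BusRd]  L0: P0=S P1=S P2=I  mem[L0]=10
16. P1: store L3 := 31  bus=[BusRdX]  L3: P0=I P1=M P2=I  mem[L3]=60
17. P1: load  L3  bus=[-]  L3: P0=I P1=M P2=I  mem[L3]=60
18. P0: load  L7  bus=[-]  L7: P0=S P1=I P2=O  mem[L7]=70
19. P0: store L7 := 14  bus=[BusUpgr,Flush]  L7: P0=M P1=I P2=I  mem[L7]=31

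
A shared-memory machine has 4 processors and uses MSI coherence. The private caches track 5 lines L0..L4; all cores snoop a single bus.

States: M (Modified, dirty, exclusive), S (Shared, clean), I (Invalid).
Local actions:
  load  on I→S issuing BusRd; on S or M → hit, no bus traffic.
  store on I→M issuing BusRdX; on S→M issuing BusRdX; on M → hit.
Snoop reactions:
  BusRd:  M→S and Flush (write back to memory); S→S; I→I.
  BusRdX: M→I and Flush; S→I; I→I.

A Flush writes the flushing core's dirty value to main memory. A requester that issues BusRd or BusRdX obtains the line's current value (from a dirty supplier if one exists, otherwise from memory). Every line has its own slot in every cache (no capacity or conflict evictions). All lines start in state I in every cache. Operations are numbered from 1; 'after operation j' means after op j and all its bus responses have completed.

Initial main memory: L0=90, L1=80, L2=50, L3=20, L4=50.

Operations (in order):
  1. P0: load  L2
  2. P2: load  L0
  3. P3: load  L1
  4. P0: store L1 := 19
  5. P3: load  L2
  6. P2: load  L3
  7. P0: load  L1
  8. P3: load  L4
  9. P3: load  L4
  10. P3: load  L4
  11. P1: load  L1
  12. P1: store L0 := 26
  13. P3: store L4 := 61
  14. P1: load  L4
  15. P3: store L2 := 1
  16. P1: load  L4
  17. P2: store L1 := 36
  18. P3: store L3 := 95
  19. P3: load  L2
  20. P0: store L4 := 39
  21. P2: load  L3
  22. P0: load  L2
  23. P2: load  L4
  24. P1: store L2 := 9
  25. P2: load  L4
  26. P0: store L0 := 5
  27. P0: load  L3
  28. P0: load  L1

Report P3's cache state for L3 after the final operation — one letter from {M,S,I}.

  op1 P0: load  L2 → S/I/I/I on L2; bus BusRd; mem=50
  op2 P2: load  L0 → I/I/S/I on L0; bus BusRd; mem=90
  op3 P3: load  L1 → I/I/I/S on L1; bus BusRd; mem=80
  op4 P0: store L1 := 19 → M/I/I/I on L1; bus BusRdX; mem=80
  op5 P3: load  L2 → S/I/I/S on L2; bus BusRd; mem=50
  op6 P2: load  L3 → I/I/S/I on L3; bus BusRd; mem=20
  op7 P0: load  L1 → M/I/I/I on L1; bus (none); mem=80
  op8 P3: load  L4 → I/I/I/S on L4; bus BusRd; mem=50
  op9 P3: load  L4 → I/I/I/S on L4; bus (none); mem=50
  op10 P3: load  L4 → I/I/I/S on L4; bus (none); mem=50
  op11 P1: load  L1 → S/S/I/I on L1; bus BusRd Flush; mem=19
  op12 P1: store L0 := 26 → I/M/I/I on L0; bus BusRdX; mem=90
  op13 P3: store L4 := 61 → I/I/I/M on L4; bus BusRdX; mem=50
  op14 P1: load  L4 → I/S/I/S on L4; bus BusRd Flush; mem=61
  op15 P3: store L2 := 1 → I/I/I/M on L2; bus BusRdX; mem=50
  op16 P1: load  L4 → I/S/I/S on L4; bus (none); mem=61
  op17 P2: store L1 := 36 → I/I/M/I on L1; bus BusRdX; mem=19
  op18 P3: store L3 := 95 → I/I/I/M on L3; bus BusRdX; mem=20
  op19 P3: load  L2 → I/I/I/M on L2; bus (none); mem=50
  op20 P0: store L4 := 39 → M/I/I/I on L4; bus BusRdX; mem=61
  op21 P2: load  L3 → I/I/S/S on L3; bus BusRd Flush; mem=95
  op22 P0: load  L2 → S/I/I/S on L2; bus BusRd Flush; mem=1
  op23 P2: load  L4 → S/I/S/I on L4; bus BusRd Flush; mem=39
  op24 P1: store L2 := 9 → I/M/I/I on L2; bus BusRdX; mem=1
  op25 P2: load  L4 → S/I/S/I on L4; bus (none); mem=39
  op26 P0: store L0 := 5 → M/I/I/I on L0; bus BusRdX Flush; mem=26
  op27 P0: load  L3 → S/I/S/S on L3; bus BusRd; mem=95
  op28 P0: load  L1 → S/I/S/I on L1; bus BusRd Flush; mem=36

state = S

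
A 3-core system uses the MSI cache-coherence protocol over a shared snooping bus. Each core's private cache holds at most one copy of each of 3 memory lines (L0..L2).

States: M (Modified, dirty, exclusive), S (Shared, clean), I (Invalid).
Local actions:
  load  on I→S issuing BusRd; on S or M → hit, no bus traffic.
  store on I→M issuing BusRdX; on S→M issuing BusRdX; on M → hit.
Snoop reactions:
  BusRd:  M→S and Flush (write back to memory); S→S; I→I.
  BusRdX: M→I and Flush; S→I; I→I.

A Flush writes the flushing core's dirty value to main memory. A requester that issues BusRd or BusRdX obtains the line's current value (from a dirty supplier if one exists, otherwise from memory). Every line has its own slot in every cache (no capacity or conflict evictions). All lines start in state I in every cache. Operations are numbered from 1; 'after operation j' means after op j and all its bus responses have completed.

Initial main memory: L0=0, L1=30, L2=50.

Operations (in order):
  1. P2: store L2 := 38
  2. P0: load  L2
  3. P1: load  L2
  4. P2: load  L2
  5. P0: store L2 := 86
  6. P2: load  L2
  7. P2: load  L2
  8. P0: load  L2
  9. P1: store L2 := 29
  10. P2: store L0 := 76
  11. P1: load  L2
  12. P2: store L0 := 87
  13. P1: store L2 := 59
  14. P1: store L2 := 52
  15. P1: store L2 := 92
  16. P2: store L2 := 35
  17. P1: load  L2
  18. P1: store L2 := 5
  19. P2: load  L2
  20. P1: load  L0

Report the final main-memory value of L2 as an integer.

memory[L2] = 5

1. P2: store L2 := 38  bus=[BusRdX]  L2: P0=I P1=I P2=M  mem[L2]=50
2. P0: load  L2  bus=[BusRd,Flush]  L2: P0=S P1=I P2=S  mem[L2]=38
3. P1: load  L2  bus=[BusRd]  L2: P0=S P1=S P2=S  mem[L2]=38
4. P2: load  L2  bus=[-]  L2: P0=S P1=S P2=S  mem[L2]=38
5. P0: store L2 := 86  bus=[BusRdX]  L2: P0=M P1=I P2=I  mem[L2]=38
6. P2: load  L2  bus=[BusRd,Flush]  L2: P0=S P1=I P2=S  mem[L2]=86
7. P2: load  L2  bus=[-]  L2: P0=S P1=I P2=S  mem[L2]=86
8. P0: load  L2  bus=[-]  L2: P0=S P1=I P2=S  mem[L2]=86
9. P1: store L2 := 29  bus=[BusRdX]  L2: P0=I P1=M P2=I  mem[L2]=86
10. P2: store L0 := 76  bus=[BusRdX]  L0: P0=I P1=I P2=M  mem[L0]=0
11. P1: load  L2  bus=[-]  L2: P0=I P1=M P2=I  mem[L2]=86
12. P2: store L0 := 87  bus=[-]  L0: P0=I P1=I P2=M  mem[L0]=0
13. P1: store L2 := 59  bus=[-]  L2: P0=I P1=M P2=I  mem[L2]=86
14. P1: store L2 := 52  bus=[-]  L2: P0=I P1=M P2=I  mem[L2]=86
15. P1: store L2 := 92  bus=[-]  L2: P0=I P1=M P2=I  mem[L2]=86
16. P2: store L2 := 35  bus=[BusRdX,Flush]  L2: P0=I P1=I P2=M  mem[L2]=92
17. P1: load  L2  bus=[BusRd,Flush]  L2: P0=I P1=S P2=S  mem[L2]=35
18. P1: store L2 := 5  bus=[BusRdX]  L2: P0=I P1=M P2=I  mem[L2]=35
19. P2: load  L2  bus=[BusRd,Flush]  L2: P0=I P1=S P2=S  mem[L2]=5
20. P1: load  L0  bus=[BusRd,Flush]  L0: P0=I P1=S P2=S  mem[L0]=87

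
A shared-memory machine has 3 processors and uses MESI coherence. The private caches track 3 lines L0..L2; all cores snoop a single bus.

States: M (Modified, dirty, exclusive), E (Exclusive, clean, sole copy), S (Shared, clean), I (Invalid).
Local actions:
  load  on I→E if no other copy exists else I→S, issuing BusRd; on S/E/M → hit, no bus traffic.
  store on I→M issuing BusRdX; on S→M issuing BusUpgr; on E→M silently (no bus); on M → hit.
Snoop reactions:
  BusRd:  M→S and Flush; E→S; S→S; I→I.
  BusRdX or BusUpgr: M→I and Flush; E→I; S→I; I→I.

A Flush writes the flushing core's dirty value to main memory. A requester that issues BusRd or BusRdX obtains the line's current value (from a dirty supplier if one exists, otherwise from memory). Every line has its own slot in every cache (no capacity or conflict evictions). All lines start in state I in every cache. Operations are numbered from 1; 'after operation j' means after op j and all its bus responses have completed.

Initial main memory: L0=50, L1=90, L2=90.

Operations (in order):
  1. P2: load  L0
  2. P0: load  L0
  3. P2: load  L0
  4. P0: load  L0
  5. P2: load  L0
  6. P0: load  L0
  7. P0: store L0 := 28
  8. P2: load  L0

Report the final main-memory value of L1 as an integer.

memory[L1] = 90

1. P2: load  L0  bus=[BusRd]  L0: P0=I P1=I P2=E  mem[L0]=50
2. P0: load  L0  bus=[BusRd]  L0: P0=S P1=I P2=S  mem[L0]=50
3. P2: load  L0  bus=[-]  L0: P0=S P1=I P2=S  mem[L0]=50
4. P0: load  L0  bus=[-]  L0: P0=S P1=I P2=S  mem[L0]=50
5. P2: load  L0  bus=[-]  L0: P0=S P1=I P2=S  mem[L0]=50
6. P0: load  L0  bus=[-]  L0: P0=S P1=I P2=S  mem[L0]=50
7. P0: store L0 := 28  bus=[BusUpgr]  L0: P0=M P1=I P2=I  mem[L0]=50
8. P2: load  L0  bus=[BusRd,Flush]  L0: P0=S P1=I P2=S  mem[L0]=28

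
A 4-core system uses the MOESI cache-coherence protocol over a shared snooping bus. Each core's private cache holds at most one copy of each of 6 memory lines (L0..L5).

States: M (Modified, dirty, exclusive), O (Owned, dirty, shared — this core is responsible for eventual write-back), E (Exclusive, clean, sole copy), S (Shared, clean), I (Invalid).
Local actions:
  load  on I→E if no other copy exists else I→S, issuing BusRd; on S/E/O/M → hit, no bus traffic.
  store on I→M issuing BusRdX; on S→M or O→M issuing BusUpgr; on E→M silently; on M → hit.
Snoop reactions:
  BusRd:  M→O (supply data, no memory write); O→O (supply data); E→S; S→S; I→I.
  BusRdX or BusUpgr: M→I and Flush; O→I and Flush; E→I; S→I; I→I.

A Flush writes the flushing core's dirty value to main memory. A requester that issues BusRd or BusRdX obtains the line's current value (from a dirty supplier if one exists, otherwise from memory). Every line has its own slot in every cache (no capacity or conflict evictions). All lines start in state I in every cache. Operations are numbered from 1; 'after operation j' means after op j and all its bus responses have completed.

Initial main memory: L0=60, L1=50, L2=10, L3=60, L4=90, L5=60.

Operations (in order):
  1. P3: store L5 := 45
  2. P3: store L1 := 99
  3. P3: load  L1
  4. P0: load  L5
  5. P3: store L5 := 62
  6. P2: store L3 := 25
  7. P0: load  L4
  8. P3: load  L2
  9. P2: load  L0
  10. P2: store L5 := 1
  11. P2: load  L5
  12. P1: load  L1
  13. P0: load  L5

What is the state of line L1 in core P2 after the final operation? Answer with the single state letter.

state = I

  op1 P3: store L5 := 45 → I/I/I/M on L5; bus BusRdX; mem=60
  op2 P3: store L1 := 99 → I/I/I/M on L1; bus BusRdX; mem=50
  op3 P3: load  L1 → I/I/I/M on L1; bus (none); mem=50
  op4 P0: load  L5 → S/I/I/O on L5; bus BusRd; mem=60
  op5 P3: store L5 := 62 → I/I/I/M on L5; bus BusUpgr; mem=60
  op6 P2: store L3 := 25 → I/I/M/I on L3; bus BusRdX; mem=60
  op7 P0: load  L4 → E/I/I/I on L4; bus BusRd; mem=90
  op8 P3: load  L2 → I/I/I/E on L2; bus BusRd; mem=10
  op9 P2: load  L0 → I/I/E/I on L0; bus BusRd; mem=60
  op10 P2: store L5 := 1 → I/I/M/I on L5; bus BusRdX Flush; mem=62
  op11 P2: load  L5 → I/I/M/I on L5; bus (none); mem=62
  op12 P1: load  L1 → I/S/I/O on L1; bus BusRd; mem=50
  op13 P0: load  L5 → S/I/O/I on L5; bus BusRd; mem=62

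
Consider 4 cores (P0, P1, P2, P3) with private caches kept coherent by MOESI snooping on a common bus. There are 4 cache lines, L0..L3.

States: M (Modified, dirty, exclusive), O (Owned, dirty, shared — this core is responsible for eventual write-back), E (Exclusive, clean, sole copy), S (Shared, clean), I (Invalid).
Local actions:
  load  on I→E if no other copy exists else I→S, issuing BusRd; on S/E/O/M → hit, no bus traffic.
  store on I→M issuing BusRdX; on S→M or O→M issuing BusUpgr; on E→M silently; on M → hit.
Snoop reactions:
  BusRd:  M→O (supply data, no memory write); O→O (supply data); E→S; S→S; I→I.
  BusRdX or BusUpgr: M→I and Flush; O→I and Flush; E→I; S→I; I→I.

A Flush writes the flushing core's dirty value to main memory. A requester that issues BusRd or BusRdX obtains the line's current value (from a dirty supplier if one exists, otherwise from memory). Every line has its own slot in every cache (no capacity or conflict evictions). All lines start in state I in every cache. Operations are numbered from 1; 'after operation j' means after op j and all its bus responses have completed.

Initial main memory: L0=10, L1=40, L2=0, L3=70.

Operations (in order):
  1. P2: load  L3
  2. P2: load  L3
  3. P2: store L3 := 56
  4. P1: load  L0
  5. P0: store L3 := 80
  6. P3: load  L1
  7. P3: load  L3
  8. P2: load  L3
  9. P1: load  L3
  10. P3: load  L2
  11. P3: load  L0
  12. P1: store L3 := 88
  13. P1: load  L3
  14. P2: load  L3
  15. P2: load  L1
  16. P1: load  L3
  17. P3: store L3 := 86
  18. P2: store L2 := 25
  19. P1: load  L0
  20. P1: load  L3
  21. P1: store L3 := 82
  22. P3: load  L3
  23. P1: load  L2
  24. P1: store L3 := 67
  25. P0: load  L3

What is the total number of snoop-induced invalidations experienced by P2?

invalidations = 3

1. P2: load  L3  bus=[BusRd]  L3: P0=I P1=I P2=E P3=I  mem[L3]=70
2. P2: load  L3  bus=[-]  L3: P0=I P1=I P2=E P3=I  mem[L3]=70
3. P2: store L3 := 56  bus=[-]  L3: P0=I P1=I P2=M P3=I  mem[L3]=70
4. P1: load  L0  bus=[BusRd]  L0: P0=I P1=E P2=I P3=I  mem[L0]=10
5. P0: store L3 := 80  bus=[BusRdX,Flush]  L3: P0=M P1=I P2=I P3=I  mem[L3]=56
6. P3: load  L1  bus=[BusRd]  L1: P0=I P1=I P2=I P3=E  mem[L1]=40
7. P3: load  L3  bus=[BusRd]  L3: P0=O P1=I P2=I P3=S  mem[L3]=56
8. P2: load  L3  bus=[BusRd]  L3: P0=O P1=I P2=S P3=S  mem[L3]=56
9. P1: load  L3  bus=[BusRd]  L3: P0=O P1=S P2=S P3=S  mem[L3]=56
10. P3: load  L2  bus=[BusRd]  L2: P0=I P1=I P2=I P3=E  mem[L2]=0
11. P3: load  L0  bus=[BusRd]  L0: P0=I P1=S P2=I P3=S  mem[L0]=10
12. P1: store L3 := 88  bus=[BusUpgr,Flush]  L3: P0=I P1=M P2=I P3=I  mem[L3]=80
13. P1: load  L3  bus=[-]  L3: P0=I P1=M P2=I P3=I  mem[L3]=80
14. P2: load  L3  bus=[BusRd]  L3: P0=I P1=O P2=S P3=I  mem[L3]=80
15. P2: load  L1  bus=[BusRd]  L1: P0=I P1=I P2=S P3=S  mem[L1]=40
16. P1: load  L3  bus=[-]  L3: P0=I P1=O P2=S P3=I  mem[L3]=80
17. P3: store L3 := 86  bus=[BusRdX,Flush]  L3: P0=I P1=I P2=I P3=M  mem[L3]=88
18. P2: store L2 := 25  bus=[BusRdX]  L2: P0=I P1=I P2=M P3=I  mem[L2]=0
19. P1: load  L0  bus=[-]  L0: P0=I P1=S P2=I P3=S  mem[L0]=10
20. P1: load  L3  bus=[BusRd]  L3: P0=I P1=S P2=I P3=O  mem[L3]=88
21. P1: store L3 := 82  bus=[BusUpgr,Flush]  L3: P0=I P1=M P2=I P3=I  mem[L3]=86
22. P3: load  L3  bus=[BusRd]  L3: P0=I P1=O P2=I P3=S  mem[L3]=86
23. P1: load  L2  bus=[BusRd]  L2: P0=I P1=S P2=O P3=I  mem[L2]=0
24. P1: store L3 := 67  bus=[BusUpgr]  L3: P0=I P1=M P2=I P3=I  mem[L3]=86
25. P0: load  L3  bus=[BusRd]  L3: P0=S P1=O P2=I P3=I  mem[L3]=86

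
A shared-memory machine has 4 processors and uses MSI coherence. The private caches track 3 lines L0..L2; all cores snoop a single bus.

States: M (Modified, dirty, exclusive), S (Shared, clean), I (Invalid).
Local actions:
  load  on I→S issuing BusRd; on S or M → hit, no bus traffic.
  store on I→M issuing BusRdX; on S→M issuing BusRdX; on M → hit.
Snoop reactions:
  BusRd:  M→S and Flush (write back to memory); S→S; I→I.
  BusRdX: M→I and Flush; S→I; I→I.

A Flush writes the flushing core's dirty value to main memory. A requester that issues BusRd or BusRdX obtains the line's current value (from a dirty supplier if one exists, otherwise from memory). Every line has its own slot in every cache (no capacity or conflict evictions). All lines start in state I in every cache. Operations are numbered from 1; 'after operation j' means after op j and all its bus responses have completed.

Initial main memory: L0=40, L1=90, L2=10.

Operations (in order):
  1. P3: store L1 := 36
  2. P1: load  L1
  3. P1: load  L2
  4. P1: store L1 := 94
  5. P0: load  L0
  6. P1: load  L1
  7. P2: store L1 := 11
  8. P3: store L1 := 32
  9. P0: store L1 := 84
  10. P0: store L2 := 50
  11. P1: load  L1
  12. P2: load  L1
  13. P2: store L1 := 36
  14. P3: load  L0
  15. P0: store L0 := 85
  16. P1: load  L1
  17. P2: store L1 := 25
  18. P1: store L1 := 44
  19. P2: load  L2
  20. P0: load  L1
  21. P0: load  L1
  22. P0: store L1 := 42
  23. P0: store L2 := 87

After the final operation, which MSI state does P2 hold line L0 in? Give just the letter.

step 1: P3: store L1 := 36  ⟶  IIIM  (L1)  txn=BusRdX  M[L1]=90
step 2: P1: load  L1  ⟶  ISIS  (L1)  txn=BusRd+Flush  M[L1]=36
step 3: P1: load  L2  ⟶  ISII  (L2)  txn=BusRd  M[L2]=10
step 4: P1: store L1 := 94  ⟶  IMII  (L1)  txn=BusRdX  M[L1]=36
step 5: P0: load  L0  ⟶  SIII  (L0)  txn=BusRd  M[L0]=40
step 6: P1: load  L1  ⟶  IMII  (L1)  txn=∅  M[L1]=36
step 7: P2: store L1 := 11  ⟶  IIMI  (L1)  txn=BusRdX+Flush  M[L1]=94
step 8: P3: store L1 := 32  ⟶  IIIM  (L1)  txn=BusRdX+Flush  M[L1]=11
step 9: P0: store L1 := 84  ⟶  MIII  (L1)  txn=BusRdX+Flush  M[L1]=32
step 10: P0: store L2 := 50  ⟶  MIII  (L2)  txn=BusRdX  M[L2]=10
step 11: P1: load  L1  ⟶  SSII  (L1)  txn=BusRd+Flush  M[L1]=84
step 12: P2: load  L1  ⟶  SSSI  (L1)  txn=BusRd  M[L1]=84
step 13: P2: store L1 := 36  ⟶  IIMI  (L1)  txn=BusRdX  M[L1]=84
step 14: P3: load  L0  ⟶  SIIS  (L0)  txn=BusRd  M[L0]=40
step 15: P0: store L0 := 85  ⟶  MIII  (L0)  txn=BusRdX  M[L0]=40
step 16: P1: load  L1  ⟶  ISSI  (L1)  txn=BusRd+Flush  M[L1]=36
step 17: P2: store L1 := 25  ⟶  IIMI  (L1)  txn=BusRdX  M[L1]=36
step 18: P1: store L1 := 44  ⟶  IMII  (L1)  txn=BusRdX+Flush  M[L1]=25
step 19: P2: load  L2  ⟶  SISI  (L2)  txn=BusRd+Flush  M[L2]=50
step 20: P0: load  L1  ⟶  SSII  (L1)  txn=BusRd+Flush  M[L1]=44
step 21: P0: load  L1  ⟶  SSII  (L1)  txn=∅  M[L1]=44
step 22: P0: store L1 := 42  ⟶  MIII  (L1)  txn=BusRdX  M[L1]=44
step 23: P0: store L2 := 87  ⟶  MIII  (L2)  txn=BusRdX  M[L2]=50

state = I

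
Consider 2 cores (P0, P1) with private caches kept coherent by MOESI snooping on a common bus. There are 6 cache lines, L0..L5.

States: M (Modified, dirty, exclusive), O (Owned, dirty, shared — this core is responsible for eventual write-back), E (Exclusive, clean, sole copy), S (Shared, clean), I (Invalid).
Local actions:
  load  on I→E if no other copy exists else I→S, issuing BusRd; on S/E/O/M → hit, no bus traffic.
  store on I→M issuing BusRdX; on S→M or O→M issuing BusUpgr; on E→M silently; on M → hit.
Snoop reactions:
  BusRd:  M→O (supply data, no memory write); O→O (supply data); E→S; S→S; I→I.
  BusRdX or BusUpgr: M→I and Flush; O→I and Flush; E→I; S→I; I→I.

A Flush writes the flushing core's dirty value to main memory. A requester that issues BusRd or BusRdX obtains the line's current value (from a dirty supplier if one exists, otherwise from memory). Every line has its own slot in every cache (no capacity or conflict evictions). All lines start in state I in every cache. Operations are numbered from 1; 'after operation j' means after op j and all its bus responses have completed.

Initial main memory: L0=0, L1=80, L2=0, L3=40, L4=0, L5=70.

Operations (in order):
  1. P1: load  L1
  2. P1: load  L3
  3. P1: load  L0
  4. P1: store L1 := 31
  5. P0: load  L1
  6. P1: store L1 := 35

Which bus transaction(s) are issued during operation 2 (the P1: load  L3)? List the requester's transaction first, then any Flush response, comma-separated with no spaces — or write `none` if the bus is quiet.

1. P1: load  L1  bus=[BusRd]  L1: P0=I P1=E  mem[L1]=80
2. P1: load  L3  bus=[BusRd]  L3: P0=I P1=E  mem[L3]=40
3. P1: load  L0  bus=[BusRd]  L0: P0=I P1=E  mem[L0]=0
4. P1: store L1 := 31  bus=[-]  L1: P0=I P1=M  mem[L1]=80
5. P0: load  L1  bus=[BusRd]  L1: P0=S P1=O  mem[L1]=80
6. P1: store L1 := 35  bus=[BusUpgr]  L1: P0=I P1=M  mem[L1]=80

bus = BusRd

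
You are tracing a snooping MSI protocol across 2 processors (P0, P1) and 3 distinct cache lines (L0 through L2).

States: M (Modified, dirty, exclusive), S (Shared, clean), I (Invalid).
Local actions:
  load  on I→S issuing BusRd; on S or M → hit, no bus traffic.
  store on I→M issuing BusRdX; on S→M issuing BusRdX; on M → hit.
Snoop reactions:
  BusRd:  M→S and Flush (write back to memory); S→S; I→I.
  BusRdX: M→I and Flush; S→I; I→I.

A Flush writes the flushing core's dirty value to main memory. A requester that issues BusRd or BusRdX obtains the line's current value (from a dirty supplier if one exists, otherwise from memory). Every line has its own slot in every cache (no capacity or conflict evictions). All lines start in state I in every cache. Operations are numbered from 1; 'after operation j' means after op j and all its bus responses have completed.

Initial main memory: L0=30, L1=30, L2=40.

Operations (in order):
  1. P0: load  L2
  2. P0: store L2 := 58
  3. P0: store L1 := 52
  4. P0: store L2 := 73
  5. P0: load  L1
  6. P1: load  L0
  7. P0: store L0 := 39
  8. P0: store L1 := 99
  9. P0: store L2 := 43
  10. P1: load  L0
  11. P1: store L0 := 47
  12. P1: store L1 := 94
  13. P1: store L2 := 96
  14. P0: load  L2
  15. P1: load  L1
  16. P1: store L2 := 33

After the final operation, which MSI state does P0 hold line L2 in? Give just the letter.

1. P0: load  L2  bus=[BusRd]  L2: P0=S P1=I  mem[L2]=40
2. P0: store L2 := 58  bus=[BusRdX]  L2: P0=M P1=I  mem[L2]=40
3. P0: store L1 := 52  bus=[BusRdX]  L1: P0=M P1=I  mem[L1]=30
4. P0: store L2 := 73  bus=[-]  L2: P0=M P1=I  mem[L2]=40
5. P0: load  L1  bus=[-]  L1: P0=M P1=I  mem[L1]=30
6. P1: load  L0  bus=[BusRd]  L0: P0=I P1=S  mem[L0]=30
7. P0: store L0 := 39  bus=[BusRdX]  L0: P0=M P1=I  mem[L0]=30
8. P0: store L1 := 99  bus=[-]  L1: P0=M P1=I  mem[L1]=30
9. P0: store L2 := 43  bus=[-]  L2: P0=M P1=I  mem[L2]=40
10. P1: load  L0  bus=[BusRd,Flush]  L0: P0=S P1=S  mem[L0]=39
11. P1: store L0 := 47  bus=[BusRdX]  L0: P0=I P1=M  mem[L0]=39
12. P1: store L1 := 94  bus=[BusRdX,Flush]  L1: P0=I P1=M  mem[L1]=99
13. P1: store L2 := 96  bus=[BusRdX,Flush]  L2: P0=I P1=M  mem[L2]=43
14. P0: load  L2  bus=[BusRd,Flush]  L2: P0=S P1=S  mem[L2]=96
15. P1: load  L1  bus=[-]  L1: P0=I P1=M  mem[L1]=99
16. P1: store L2 := 33  bus=[BusRdX]  L2: P0=I P1=M  mem[L2]=96

state = I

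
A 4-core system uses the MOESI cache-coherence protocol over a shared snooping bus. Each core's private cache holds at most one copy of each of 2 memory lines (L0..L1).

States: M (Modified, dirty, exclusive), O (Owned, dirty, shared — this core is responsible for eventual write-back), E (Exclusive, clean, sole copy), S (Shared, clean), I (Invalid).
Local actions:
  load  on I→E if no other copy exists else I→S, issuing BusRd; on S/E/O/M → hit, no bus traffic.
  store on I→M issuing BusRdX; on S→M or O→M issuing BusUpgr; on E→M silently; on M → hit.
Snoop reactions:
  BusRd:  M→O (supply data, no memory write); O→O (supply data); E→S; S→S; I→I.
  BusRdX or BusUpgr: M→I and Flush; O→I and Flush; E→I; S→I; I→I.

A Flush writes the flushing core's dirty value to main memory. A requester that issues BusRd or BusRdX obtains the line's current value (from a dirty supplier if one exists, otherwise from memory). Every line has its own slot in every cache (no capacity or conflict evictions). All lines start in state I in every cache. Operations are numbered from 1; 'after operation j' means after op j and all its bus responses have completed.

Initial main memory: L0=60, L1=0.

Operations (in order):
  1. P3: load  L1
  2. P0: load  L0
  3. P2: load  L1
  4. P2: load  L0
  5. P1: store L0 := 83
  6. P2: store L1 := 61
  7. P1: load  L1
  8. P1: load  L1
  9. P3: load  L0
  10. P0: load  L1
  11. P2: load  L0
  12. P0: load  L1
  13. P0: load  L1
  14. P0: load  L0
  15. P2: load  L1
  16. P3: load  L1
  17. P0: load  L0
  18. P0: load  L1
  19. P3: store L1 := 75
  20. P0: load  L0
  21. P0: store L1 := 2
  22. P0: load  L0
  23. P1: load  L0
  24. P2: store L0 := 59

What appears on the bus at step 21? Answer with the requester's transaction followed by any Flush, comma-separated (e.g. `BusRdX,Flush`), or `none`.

bus = BusRdX,Flush

  op1 P3: load  L1 → I/I/I/E on L1; bus BusRd; mem=0
  op2 P0: load  L0 → E/I/I/I on L0; bus BusRd; mem=60
  op3 P2: load  L1 → I/I/S/S on L1; bus BusRd; mem=0
  op4 P2: load  L0 → S/I/S/I on L0; bus BusRd; mem=60
  op5 P1: store L0 := 83 → I/M/I/I on L0; bus BusRdX; mem=60
  op6 P2: store L1 := 61 → I/I/M/I on L1; bus BusUpgr; mem=0
  op7 P1: load  L1 → I/S/O/I on L1; bus BusRd; mem=0
  op8 P1: load  L1 → I/S/O/I on L1; bus (none); mem=0
  op9 P3: load  L0 → I/O/I/S on L0; bus BusRd; mem=60
  op10 P0: load  L1 → S/S/O/I on L1; bus BusRd; mem=0
  op11 P2: load  L0 → I/O/S/S on L0; bus BusRd; mem=60
  op12 P0: load  L1 → S/S/O/I on L1; bus (none); mem=0
  op13 P0: load  L1 → S/S/O/I on L1; bus (none); mem=0
  op14 P0: load  L0 → S/O/S/S on L0; bus BusRd; mem=60
  op15 P2: load  L1 → S/S/O/I on L1; bus (none); mem=0
  op16 P3: load  L1 → S/S/O/S on L1; bus BusRd; mem=0
  op17 P0: load  L0 → S/O/S/S on L0; bus (none); mem=60
  op18 P0: load  L1 → S/S/O/S on L1; bus (none); mem=0
  op19 P3: store L1 := 75 → I/I/I/M on L1; bus BusUpgr Flush; mem=61
  op20 P0: load  L0 → S/O/S/S on L0; bus (none); mem=60
  op21 P0: store L1 := 2 → M/I/I/I on L1; bus BusRdX Flush; mem=75
  op22 P0: load  L0 → S/O/S/S on L0; bus (none); mem=60
  op23 P1: load  L0 → S/O/S/S on L0; bus (none); mem=60
  op24 P2: store L0 := 59 → I/I/M/I on L0; bus BusUpgr Flush; mem=83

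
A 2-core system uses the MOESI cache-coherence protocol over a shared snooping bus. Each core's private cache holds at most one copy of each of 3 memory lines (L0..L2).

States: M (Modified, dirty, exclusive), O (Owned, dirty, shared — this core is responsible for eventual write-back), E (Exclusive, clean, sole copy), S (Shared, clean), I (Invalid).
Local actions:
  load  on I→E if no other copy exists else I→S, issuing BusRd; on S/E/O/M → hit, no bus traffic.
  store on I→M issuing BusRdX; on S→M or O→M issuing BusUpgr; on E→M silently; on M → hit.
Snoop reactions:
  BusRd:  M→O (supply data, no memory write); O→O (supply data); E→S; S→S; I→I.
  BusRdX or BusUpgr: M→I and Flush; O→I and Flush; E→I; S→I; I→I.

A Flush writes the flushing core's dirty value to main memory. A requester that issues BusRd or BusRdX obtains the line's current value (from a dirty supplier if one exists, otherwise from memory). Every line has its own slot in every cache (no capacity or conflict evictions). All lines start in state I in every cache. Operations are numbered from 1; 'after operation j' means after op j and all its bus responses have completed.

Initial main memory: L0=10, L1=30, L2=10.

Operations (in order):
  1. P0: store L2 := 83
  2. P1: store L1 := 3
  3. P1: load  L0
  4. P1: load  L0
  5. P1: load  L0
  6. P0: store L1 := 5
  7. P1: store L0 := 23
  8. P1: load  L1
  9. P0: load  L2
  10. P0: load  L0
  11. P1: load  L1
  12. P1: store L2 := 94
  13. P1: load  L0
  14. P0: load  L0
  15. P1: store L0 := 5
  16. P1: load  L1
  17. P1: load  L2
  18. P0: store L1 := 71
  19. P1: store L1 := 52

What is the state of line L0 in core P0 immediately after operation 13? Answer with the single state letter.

[1] P0: store L2 := 83 | P0:M(83), P1:I | bus: BusRdX
[2] P1: store L1 := 3 | P0:I, P1:M(3) | bus: BusRdX
[3] P1: load  L0 | P0:I, P1:E(10) | bus: BusRd
[4] P1: load  L0 | P0:I, P1:E(10) | bus: none
[5] P1: load  L0 | P0:I, P1:E(10) | bus: none
[6] P0: store L1 := 5 | P0:M(5), P1:I | bus: BusRdX,Flush
[7] P1: store L0 := 23 | P0:I, P1:M(23) | bus: none
[8] P1: load  L1 | P0:O(5), P1:S(5) | bus: BusRd
[9] P0: load  L2 | P0:M(83), P1:I | bus: none
[10] P0: load  L0 | P0:S(23), P1:O(23) | bus: BusRd
[11] P1: load  L1 | P0:O(5), P1:S(5) | bus: none
[12] P1: store L2 := 94 | P0:I, P1:M(94) | bus: BusRdX,Flush
[13] P1: load  L0 | P0:S(23), P1:O(23) | bus: none
[14] P0: load  L0 | P0:S(23), P1:O(23) | bus: none
[15] P1: store L0 := 5 | P0:I, P1:M(5) | bus: BusUpgr
[16] P1: load  L1 | P0:O(5), P1:S(5) | bus: none
[17] P1: load  L2 | P0:I, P1:M(94) | bus: none
[18] P0: store L1 := 71 | P0:M(71), P1:I | bus: BusUpgr
[19] P1: store L1 := 52 | P0:I, P1:M(52) | bus: BusRdX,Flush

state = S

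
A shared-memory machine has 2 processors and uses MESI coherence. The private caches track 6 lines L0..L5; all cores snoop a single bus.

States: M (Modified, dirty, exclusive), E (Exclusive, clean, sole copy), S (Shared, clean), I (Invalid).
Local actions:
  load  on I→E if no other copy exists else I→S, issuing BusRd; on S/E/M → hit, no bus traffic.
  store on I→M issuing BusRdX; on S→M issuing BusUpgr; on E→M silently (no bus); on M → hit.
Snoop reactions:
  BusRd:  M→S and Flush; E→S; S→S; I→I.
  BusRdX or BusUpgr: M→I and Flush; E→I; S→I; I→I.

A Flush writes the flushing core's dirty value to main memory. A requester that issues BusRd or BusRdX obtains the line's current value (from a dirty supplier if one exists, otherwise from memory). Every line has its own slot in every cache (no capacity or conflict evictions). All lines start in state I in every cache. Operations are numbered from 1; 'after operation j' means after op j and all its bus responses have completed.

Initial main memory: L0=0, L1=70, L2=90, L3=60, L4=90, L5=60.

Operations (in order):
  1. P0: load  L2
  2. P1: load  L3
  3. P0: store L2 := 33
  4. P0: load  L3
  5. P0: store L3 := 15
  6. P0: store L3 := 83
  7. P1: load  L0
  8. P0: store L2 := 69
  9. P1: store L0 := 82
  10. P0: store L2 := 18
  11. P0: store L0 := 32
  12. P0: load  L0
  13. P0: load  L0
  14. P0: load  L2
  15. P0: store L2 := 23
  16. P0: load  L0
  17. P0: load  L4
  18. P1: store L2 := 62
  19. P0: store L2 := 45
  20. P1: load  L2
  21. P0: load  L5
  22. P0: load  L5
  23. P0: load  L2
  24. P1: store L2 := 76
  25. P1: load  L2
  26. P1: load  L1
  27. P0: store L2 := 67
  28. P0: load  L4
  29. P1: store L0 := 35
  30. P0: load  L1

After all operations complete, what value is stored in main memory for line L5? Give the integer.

[1] P0: load  L2 | P0:E(90), P1:I | bus: BusRd
[2] P1: load  L3 | P0:I, P1:E(60) | bus: BusRd
[3] P0: store L2 := 33 | P0:M(33), P1:I | bus: none
[4] P0: load  L3 | P0:S(60), P1:S(60) | bus: BusRd
[5] P0: store L3 := 15 | P0:M(15), P1:I | bus: BusUpgr
[6] P0: store L3 := 83 | P0:M(83), P1:I | bus: none
[7] P1: load  L0 | P0:I, P1:E(0) | bus: BusRd
[8] P0: store L2 := 69 | P0:M(69), P1:I | bus: none
[9] P1: store L0 := 82 | P0:I, P1:M(82) | bus: none
[10] P0: store L2 := 18 | P0:M(18), P1:I | bus: none
[11] P0: store L0 := 32 | P0:M(32), P1:I | bus: BusRdX,Flush
[12] P0: load  L0 | P0:M(32), P1:I | bus: none
[13] P0: load  L0 | P0:M(32), P1:I | bus: none
[14] P0: load  L2 | P0:M(18), P1:I | bus: none
[15] P0: store L2 := 23 | P0:M(23), P1:I | bus: none
[16] P0: load  L0 | P0:M(32), P1:I | bus: none
[17] P0: load  L4 | P0:E(90), P1:I | bus: BusRd
[18] P1: store L2 := 62 | P0:I, P1:M(62) | bus: BusRdX,Flush
[19] P0: store L2 := 45 | P0:M(45), P1:I | bus: BusRdX,Flush
[20] P1: load  L2 | P0:S(45), P1:S(45) | bus: BusRd,Flush
[21] P0: load  L5 | P0:E(60), P1:I | bus: BusRd
[22] P0: load  L5 | P0:E(60), P1:I | bus: none
[23] P0: load  L2 | P0:S(45), P1:S(45) | bus: none
[24] P1: store L2 := 76 | P0:I, P1:M(76) | bus: BusUpgr
[25] P1: load  L2 | P0:I, P1:M(76) | bus: none
[26] P1: load  L1 | P0:I, P1:E(70) | bus: BusRd
[27] P0: store L2 := 67 | P0:M(67), P1:I | bus: BusRdX,Flush
[28] P0: load  L4 | P0:E(90), P1:I | bus: none
[29] P1: store L0 := 35 | P0:I, P1:M(35) | bus: BusRdX,Flush
[30] P0: load  L1 | P0:S(70), P1:S(70) | bus: BusRd

memory[L5] = 60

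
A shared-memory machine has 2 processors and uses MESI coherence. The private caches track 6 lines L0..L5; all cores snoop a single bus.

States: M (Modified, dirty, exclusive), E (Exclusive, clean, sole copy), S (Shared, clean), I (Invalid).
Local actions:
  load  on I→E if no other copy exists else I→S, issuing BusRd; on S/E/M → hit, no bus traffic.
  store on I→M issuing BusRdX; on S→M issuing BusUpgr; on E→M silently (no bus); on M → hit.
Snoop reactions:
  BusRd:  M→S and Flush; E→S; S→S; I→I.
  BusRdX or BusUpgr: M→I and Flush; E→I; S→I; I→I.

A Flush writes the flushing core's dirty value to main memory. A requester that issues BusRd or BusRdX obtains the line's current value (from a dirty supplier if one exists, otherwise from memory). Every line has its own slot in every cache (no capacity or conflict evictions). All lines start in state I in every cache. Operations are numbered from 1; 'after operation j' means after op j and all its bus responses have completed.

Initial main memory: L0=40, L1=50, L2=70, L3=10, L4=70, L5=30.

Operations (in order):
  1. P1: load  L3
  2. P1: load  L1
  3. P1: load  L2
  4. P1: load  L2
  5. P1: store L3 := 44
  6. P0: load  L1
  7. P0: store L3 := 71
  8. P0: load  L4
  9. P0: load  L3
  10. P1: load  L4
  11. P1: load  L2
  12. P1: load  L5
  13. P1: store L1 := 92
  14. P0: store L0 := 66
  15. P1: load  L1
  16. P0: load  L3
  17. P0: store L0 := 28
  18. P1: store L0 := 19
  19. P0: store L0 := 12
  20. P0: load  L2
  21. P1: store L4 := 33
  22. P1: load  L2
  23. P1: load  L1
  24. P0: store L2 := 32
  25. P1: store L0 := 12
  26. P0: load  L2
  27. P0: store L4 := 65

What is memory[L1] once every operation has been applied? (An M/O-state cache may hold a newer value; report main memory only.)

memory[L1] = 50

1. P1: load  L3  bus=[BusRd]  L3: P0=I P1=E  mem[L3]=10
2. P1: load  L1  bus=[BusRd]  L1: P0=I P1=E  mem[L1]=50
3. P1: load  L2  bus=[BusRd]  L2: P0=I P1=E  mem[L2]=70
4. P1: load  L2  bus=[-]  L2: P0=I P1=E  mem[L2]=70
5. P1: store L3 := 44  bus=[-]  L3: P0=I P1=M  mem[L3]=10
6. P0: load  L1  bus=[BusRd]  L1: P0=S P1=S  mem[L1]=50
7. P0: store L3 := 71  bus=[BusRdX,Flush]  L3: P0=M P1=I  mem[L3]=44
8. P0: load  L4  bus=[BusRd]  L4: P0=E P1=I  mem[L4]=70
9. P0: load  L3  bus=[-]  L3: P0=M P1=I  mem[L3]=44
10. P1: load  L4  bus=[BusRd]  L4: P0=S P1=S  mem[L4]=70
11. P1: load  L2  bus=[-]  L2: P0=I P1=E  mem[L2]=70
12. P1: load  L5  bus=[BusRd]  L5: P0=I P1=E  mem[L5]=30
13. P1: store L1 := 92  bus=[BusUpgr]  L1: P0=I P1=M  mem[L1]=50
14. P0: store L0 := 66  bus=[BusRdX]  L0: P0=M P1=I  mem[L0]=40
15. P1: load  L1  bus=[-]  L1: P0=I P1=M  mem[L1]=50
16. P0: load  L3  bus=[-]  L3: P0=M P1=I  mem[L3]=44
17. P0: store L0 := 28  bus=[-]  L0: P0=M P1=I  mem[L0]=40
18. P1: store L0 := 19  bus=[BusRdX,Flush]  L0: P0=I P1=M  mem[L0]=28
19. P0: store L0 := 12  bus=[BusRdX,Flush]  L0: P0=M P1=I  mem[L0]=19
20. P0: load  L2  bus=[BusRd]  L2: P0=S P1=S  mem[L2]=70
21. P1: store L4 := 33  bus=[BusUpgr]  L4: P0=I P1=M  mem[L4]=70
22. P1: load  L2  bus=[-]  L2: P0=S P1=S  mem[L2]=70
23. P1: load  L1  bus=[-]  L1: P0=I P1=M  mem[L1]=50
24. P0: store L2 := 32  bus=[BusUpgr]  L2: P0=M P1=I  mem[L2]=70
25. P1: store L0 := 12  bus=[BusRdX,Flush]  L0: P0=I P1=M  mem[L0]=12
26. P0: load  L2  bus=[-]  L2: P0=M P1=I  mem[L2]=70
27. P0: store L4 := 65  bus=[BusRdX,Flush]  L4: P0=M P1=I  mem[L4]=33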